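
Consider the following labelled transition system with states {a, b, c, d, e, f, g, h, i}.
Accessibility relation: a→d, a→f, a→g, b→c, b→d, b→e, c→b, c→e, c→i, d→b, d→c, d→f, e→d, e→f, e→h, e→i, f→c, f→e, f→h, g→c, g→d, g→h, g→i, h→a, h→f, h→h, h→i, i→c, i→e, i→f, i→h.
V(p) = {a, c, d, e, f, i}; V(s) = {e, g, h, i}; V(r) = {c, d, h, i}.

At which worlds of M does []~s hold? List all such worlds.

d

Recall that []ψ holds at a world iff ψ holds at every accessible world, and <>ψ holds iff ψ holds at some accessible world.
Let φ = []~s. Evaluate φ at each world:
  a (successors {d, f, g}): φ is false.
  b (successors {c, d, e}): φ is false.
  c (successors {b, e, i}): φ is false.
  d (successors {b, c, f}): φ is true.
  e (successors {d, f, h, i}): φ is false.
  f (successors {c, e, h}): φ is false.
  g (successors {c, d, h, i}): φ is false.
  h (successors {a, f, h, i}): φ is false.
  i (successors {c, e, f, h}): φ is false.
For instance, at f:
  At f: []~s requires ~s at every successor {c, e, h}.
    ~s fails at e, so []~s is false at f.
Satisfying worlds: {d}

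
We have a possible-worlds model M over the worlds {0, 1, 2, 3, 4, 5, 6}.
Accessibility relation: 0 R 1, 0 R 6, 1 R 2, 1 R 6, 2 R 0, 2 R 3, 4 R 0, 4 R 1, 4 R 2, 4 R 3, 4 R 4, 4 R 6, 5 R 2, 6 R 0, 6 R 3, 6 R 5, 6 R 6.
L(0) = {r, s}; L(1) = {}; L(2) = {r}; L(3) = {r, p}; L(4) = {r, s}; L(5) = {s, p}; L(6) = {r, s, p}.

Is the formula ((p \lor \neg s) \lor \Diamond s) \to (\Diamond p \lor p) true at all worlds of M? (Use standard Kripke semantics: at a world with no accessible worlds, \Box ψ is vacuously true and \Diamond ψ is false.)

Recall that \Diamond ψ holds at a world iff ψ holds at some accessible world.
Let φ = ((p \lor \neg s) \lor \Diamond s) \to (\Diamond p \lor p). Evaluate φ at each world:
  0 (successors {1, 6}): φ is true.
  1 (successors {2, 6}): φ is true.
  2 (successors {0, 3}): φ is true.
  3 (successors ∅): φ is true.
  4 (successors {0, 1, 2, 3, 4, 6}): φ is true.
  5 (successors {2}): φ is true.
  6 (successors {0, 3, 5, 6}): φ is true.
For instance, at 5:
  At 5: (p \lor \neg s) \lor \Diamond s is true, \Diamond p \lor p is true, so ((p \lor \neg s) \lor \Diamond s) \to (\Diamond p \lor p) is true.
    At 5: p \lor \neg s is true, \Diamond s is false, so (p \lor \neg s) \lor \Diamond s is true.
      At 5: \Diamond s requires s at some successor in {2}.
        At 2: s is false.
      So \Diamond s is false at 5.
    At 5: \Diamond p is false, p is true, so \Diamond p \lor p is true.
      At 5: \Diamond p requires p at some successor in {2}.
        At 2: p is false.
      So \Diamond p is false at 5.

Yes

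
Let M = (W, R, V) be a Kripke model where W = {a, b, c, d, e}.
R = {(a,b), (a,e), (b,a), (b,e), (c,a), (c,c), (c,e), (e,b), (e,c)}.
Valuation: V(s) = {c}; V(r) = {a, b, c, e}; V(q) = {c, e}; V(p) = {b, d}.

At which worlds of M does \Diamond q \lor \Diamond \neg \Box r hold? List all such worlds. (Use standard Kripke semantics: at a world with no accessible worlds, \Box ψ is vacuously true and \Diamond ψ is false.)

a, b, c, e

Let φ = \Diamond q \lor \Diamond \neg \Box r. Evaluate φ at each world:
  a (successors {b, e}): φ is true.
  b (successors {a, e}): φ is true.
  c (successors {a, c, e}): φ is true.
  d (successors ∅): φ is false.
  e (successors {b, c}): φ is true.
For instance, at e:
  At e: \Diamond q is true, \Diamond \neg \Box r is false, so \Diamond q \lor \Diamond \neg \Box r is true.
    At e: \Diamond q requires q at some successor in {b, c}.
      q holds at c, so \Diamond q is true at e.
    At e: \Diamond \neg \Box r requires \neg \Box r at some successor in {b, c}.
      At b: \neg \Box r is false.
      At c: \neg \Box r is false.
    So \Diamond \neg \Box r is false at e.
Satisfying worlds: {a, b, c, e}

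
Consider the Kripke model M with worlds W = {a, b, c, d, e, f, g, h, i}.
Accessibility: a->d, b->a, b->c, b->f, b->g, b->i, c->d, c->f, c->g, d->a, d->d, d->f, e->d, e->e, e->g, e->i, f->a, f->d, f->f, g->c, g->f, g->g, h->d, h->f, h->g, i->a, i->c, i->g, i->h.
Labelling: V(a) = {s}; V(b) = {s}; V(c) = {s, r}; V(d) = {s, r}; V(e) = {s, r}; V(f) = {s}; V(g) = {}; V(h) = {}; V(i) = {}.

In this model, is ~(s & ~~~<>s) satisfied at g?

Recall that <>ψ holds at a world iff ψ holds at some accessible world.
At g: s & ~~~<>s is false, so ~(s & ~~~<>s) is true.
  At g: s is false, ~~~<>s is false, so s & ~~~<>s is false.
    At g: ~~<>s is true, so ~~~<>s is false.
      At g: ~<>s is false, so ~~<>s is true.

Yes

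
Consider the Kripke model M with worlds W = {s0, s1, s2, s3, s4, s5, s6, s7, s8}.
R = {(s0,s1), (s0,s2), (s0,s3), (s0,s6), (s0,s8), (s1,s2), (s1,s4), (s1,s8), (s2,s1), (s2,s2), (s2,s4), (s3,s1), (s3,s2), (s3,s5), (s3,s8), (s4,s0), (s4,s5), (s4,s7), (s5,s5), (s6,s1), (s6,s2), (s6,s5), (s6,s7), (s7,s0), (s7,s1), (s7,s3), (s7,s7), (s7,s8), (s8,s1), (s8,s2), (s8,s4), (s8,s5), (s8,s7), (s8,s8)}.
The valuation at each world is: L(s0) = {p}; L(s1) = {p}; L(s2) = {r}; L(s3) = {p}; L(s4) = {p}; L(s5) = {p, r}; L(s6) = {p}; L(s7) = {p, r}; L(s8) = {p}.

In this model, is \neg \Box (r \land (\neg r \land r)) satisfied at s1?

Yes

At s1: \Box (r \land (\neg r \land r)) is false, so \neg \Box (r \land (\neg r \land r)) is true.
  At s1: \Box (r \land (\neg r \land r)) requires r \land (\neg r \land r) at every successor {s2, s4, s8}.
    r \land (\neg r \land r) fails at s2, so \Box (r \land (\neg r \land r)) is false at s1.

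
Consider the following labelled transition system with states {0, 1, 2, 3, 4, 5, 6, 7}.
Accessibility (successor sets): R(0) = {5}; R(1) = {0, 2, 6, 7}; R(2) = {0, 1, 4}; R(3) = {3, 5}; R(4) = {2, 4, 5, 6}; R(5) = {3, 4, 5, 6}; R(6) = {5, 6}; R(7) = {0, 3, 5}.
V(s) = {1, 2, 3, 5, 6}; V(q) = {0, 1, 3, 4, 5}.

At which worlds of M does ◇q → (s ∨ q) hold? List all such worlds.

Let φ = ◇q → (s ∨ q). Evaluate φ at each world:
  0 (successors {5}): φ is true.
  1 (successors {0, 2, 6, 7}): φ is true.
  2 (successors {0, 1, 4}): φ is true.
  3 (successors {3, 5}): φ is true.
  4 (successors {2, 4, 5, 6}): φ is true.
  5 (successors {3, 4, 5, 6}): φ is true.
  6 (successors {5, 6}): φ is true.
  7 (successors {0, 3, 5}): φ is false.
For instance, at 0:
  At 0: ◇q is true, s ∨ q is true, so ◇q → (s ∨ q) is true.
    At 0: ◇q requires q at some successor in {5}.
      q holds at 5, so ◇q is true at 0.
Satisfying worlds: {0, 1, 2, 3, 4, 5, 6}

0, 1, 2, 3, 4, 5, 6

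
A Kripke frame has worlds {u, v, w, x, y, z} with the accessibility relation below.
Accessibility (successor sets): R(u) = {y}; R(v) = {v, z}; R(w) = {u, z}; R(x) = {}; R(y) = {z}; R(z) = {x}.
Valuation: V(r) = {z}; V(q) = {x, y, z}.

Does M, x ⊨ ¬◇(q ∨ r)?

At x: ◇(q ∨ r) is false, so ¬◇(q ∨ r) is true.
  At x: no accessible worlds, so ◇(q ∨ r) is false.

Yes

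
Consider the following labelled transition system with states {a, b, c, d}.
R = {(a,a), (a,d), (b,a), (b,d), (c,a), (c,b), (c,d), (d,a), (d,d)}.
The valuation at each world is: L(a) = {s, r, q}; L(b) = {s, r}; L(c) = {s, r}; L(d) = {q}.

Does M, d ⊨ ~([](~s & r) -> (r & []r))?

At d: [](~s & r) -> (r & []r) is true, so ~([](~s & r) -> (r & []r)) is false.
  At d: [](~s & r) is false, r & []r is false, so [](~s & r) -> (r & []r) is true.
    At d: [](~s & r) requires ~s & r at every successor {a, d}.
      ~s & r fails at a, so [](~s & r) is false at d.
    At d: r is false, []r is false, so r & []r is false.
      At d: []r requires r at every successor {a, d}.
        r fails at d, so []r is false at d.

No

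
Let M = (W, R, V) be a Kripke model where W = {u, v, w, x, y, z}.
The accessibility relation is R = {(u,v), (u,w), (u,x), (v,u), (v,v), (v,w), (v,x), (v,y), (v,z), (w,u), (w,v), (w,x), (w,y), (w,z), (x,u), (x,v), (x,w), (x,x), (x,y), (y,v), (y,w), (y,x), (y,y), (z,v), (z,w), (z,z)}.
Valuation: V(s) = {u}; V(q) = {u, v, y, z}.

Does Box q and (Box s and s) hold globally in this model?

No

Let φ = Box q and (Box s and s). Evaluate φ at each world:
  u (successors {v, w, x}): φ is false.
  v (successors {u, v, w, x, y, z}): φ is false.
  w (successors {u, v, x, y, z}): φ is false.
  x (successors {u, v, w, x, y}): φ is false.
  y (successors {v, w, x, y}): φ is false.
  z (successors {v, w, z}): φ is false.
Detail at u (counterexample):
  At u: Box q is false, Box s and s is false, so Box q and (Box s and s) is false.
    At u: Box q requires q at every successor {v, w, x}.
      q fails at w, so Box q is false at u.
    At u: Box s is false, s is true, so Box s and s is false.
      At u: Box s requires s at every successor {v, w, x}.
        s fails at v, so Box s is false at u.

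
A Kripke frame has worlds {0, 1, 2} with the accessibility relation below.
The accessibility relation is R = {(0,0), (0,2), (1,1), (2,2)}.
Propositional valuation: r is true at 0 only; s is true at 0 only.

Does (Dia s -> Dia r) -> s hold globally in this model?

Let φ = (Dia s -> Dia r) -> s. Evaluate φ at each world:
  0 (successors {0, 2}): φ is true.
  1 (successors {1}): φ is false.
  2 (successors {2}): φ is false.
Detail at 1 (counterexample):
  At 1: Dia s -> Dia r is true, s is false, so (Dia s -> Dia r) -> s is false.
    At 1: Dia s is false, Dia r is false, so Dia s -> Dia r is true.
      At 1: Dia s requires s at some successor in {1}.
        At 1: s is false.
      So Dia s is false at 1.
      At 1: Dia r requires r at some successor in {1}.
        At 1: r is false.
      So Dia r is false at 1.

No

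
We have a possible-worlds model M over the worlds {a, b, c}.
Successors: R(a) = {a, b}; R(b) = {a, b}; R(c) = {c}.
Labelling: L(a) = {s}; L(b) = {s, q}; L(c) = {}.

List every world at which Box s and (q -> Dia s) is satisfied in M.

Let φ = Box s and (q -> Dia s). Evaluate φ at each world:
  a (successors {a, b}): φ is true.
  b (successors {a, b}): φ is true.
  c (successors {c}): φ is false.
For instance, at b:
  At b: Box s is true, q -> Dia s is true, so Box s and (q -> Dia s) is true.
    At b: Box s requires s at every successor {a, b}.
      At a: s is true.
      At b: s is true.
    So Box s is true at b.
    At b: q is true, Dia s is true, so q -> Dia s is true.
      At b: Dia s requires s at some successor in {a, b}.
        s holds at a, so Dia s is true at b.
Satisfying worlds: {a, b}

a, b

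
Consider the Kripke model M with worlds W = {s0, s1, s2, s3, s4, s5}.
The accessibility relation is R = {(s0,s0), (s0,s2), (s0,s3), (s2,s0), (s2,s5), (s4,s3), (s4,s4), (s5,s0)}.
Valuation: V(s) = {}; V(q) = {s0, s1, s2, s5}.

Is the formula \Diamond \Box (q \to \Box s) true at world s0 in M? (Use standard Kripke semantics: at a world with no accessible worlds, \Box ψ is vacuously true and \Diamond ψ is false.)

Yes

At s0: \Diamond \Box (q \to \Box s) requires \Box (q \to \Box s) at some successor in {s0, s2, s3}.
  \Box (q \to \Box s) holds at s3, so \Diamond \Box (q \to \Box s) is true at s0.
    At s3: no accessible worlds, so \Box (q \to \Box s) holds vacuously.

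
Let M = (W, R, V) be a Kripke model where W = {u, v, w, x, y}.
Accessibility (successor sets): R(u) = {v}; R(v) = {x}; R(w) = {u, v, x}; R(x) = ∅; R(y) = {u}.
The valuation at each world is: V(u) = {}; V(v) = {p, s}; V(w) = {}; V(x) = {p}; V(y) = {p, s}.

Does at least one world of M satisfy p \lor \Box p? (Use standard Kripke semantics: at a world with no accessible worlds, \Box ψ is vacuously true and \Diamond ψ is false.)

Yes

Let φ = p \lor \Box p. Evaluate φ at each world:
  u (successors {v}): φ is true.
  v (successors {x}): φ is true.
  w (successors {u, v, x}): φ is false.
  x (successors ∅): φ is true.
  y (successors {u}): φ is true.
Detail at u (witness):
  At u: p is false, \Box p is true, so p \lor \Box p is true.
    At u: \Box p requires p at every successor {v}.
      At v: p is true.
    So \Box p is true at u.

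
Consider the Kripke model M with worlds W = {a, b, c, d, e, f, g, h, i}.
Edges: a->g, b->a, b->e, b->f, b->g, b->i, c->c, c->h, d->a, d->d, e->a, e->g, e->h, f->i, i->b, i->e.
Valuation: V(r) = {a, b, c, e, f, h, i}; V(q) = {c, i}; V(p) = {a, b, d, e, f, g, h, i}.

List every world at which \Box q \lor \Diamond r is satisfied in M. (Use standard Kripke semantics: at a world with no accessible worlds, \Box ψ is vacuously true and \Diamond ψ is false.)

b, c, d, e, f, g, h, i

Recall that \Box ψ holds at a world iff ψ holds at every accessible world, and \Diamond ψ holds iff ψ holds at some accessible world.
Let φ = \Box q \lor \Diamond r. Evaluate φ at each world:
  a (successors {g}): φ is false.
  b (successors {a, e, f, g, i}): φ is true.
  c (successors {c, h}): φ is true.
  d (successors {a, d}): φ is true.
  e (successors {a, g, h}): φ is true.
  f (successors {i}): φ is true.
  g (successors ∅): φ is true.
  h (successors ∅): φ is true.
  i (successors {b, e}): φ is true.
For instance, at i:
  At i: \Box q is false, \Diamond r is true, so \Box q \lor \Diamond r is true.
    At i: \Box q requires q at every successor {b, e}.
      q fails at b, so \Box q is false at i.
    At i: \Diamond r requires r at some successor in {b, e}.
      r holds at b, so \Diamond r is true at i.
Satisfying worlds: {b, c, d, e, f, g, h, i}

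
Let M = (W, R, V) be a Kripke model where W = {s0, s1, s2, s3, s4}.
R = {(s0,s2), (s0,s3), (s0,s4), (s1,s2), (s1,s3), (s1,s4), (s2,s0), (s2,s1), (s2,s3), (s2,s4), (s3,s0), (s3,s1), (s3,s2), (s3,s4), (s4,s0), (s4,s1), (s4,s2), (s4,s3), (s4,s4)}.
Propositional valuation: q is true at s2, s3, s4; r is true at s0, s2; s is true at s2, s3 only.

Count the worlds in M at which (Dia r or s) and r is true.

2

Recall that Dia ψ holds at a world iff ψ holds at some accessible world.
Let φ = (Dia r or s) and r. Evaluate φ at each world:
  s0 (successors {s2, s3, s4}): φ is true.
  s1 (successors {s2, s3, s4}): φ is false.
  s2 (successors {s0, s1, s3, s4}): φ is true.
  s3 (successors {s0, s1, s2, s4}): φ is false.
  s4 (successors {s0, s1, s2, s3, s4}): φ is false.
For instance, at s0:
  At s0: Dia r or s is true, r is true, so (Dia r or s) and r is true.
    At s0: Dia r is true, s is false, so Dia r or s is true.
      At s0: Dia r requires r at some successor in {s2, s3, s4}.
        r holds at s2, so Dia r is true at s0.
Satisfying worlds: {s0, s2}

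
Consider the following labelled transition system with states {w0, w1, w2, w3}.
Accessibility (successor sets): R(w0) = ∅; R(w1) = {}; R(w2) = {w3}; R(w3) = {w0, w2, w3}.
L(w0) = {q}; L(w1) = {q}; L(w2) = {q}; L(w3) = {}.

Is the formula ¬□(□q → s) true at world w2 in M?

At w2: □(□q → s) is true, so ¬□(□q → s) is false.
  At w2: □(□q → s) requires □q → s at every successor {w3}.
      At w3: □q is false, s is false, so □q → s is true.
  So □(□q → s) is true at w2.

No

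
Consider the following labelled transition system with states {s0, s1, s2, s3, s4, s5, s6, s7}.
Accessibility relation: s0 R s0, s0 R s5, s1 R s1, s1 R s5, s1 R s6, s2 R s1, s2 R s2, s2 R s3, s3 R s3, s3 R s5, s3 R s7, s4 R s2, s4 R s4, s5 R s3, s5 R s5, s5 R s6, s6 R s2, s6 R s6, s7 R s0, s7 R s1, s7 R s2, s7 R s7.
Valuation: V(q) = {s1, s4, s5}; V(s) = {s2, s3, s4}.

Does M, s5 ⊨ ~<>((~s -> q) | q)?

At s5: <>((~s -> q) | q) is true, so ~<>((~s -> q) | q) is false.
  At s5: <>((~s -> q) | q) requires (~s -> q) | q at some successor in {s3, s5, s6}.
    (~s -> q) | q holds at s3, so <>((~s -> q) | q) is true at s5.

No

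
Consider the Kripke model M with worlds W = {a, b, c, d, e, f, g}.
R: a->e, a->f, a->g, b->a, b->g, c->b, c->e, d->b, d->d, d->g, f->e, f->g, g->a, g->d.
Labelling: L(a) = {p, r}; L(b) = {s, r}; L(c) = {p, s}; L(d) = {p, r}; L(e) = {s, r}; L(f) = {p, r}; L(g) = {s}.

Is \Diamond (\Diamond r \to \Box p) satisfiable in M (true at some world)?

Let φ = \Diamond (\Diamond r \to \Box p). Evaluate φ at each world:
  a (successors {e, f, g}): φ is true.
  b (successors {a, g}): φ is true.
  c (successors {b, e}): φ is true.
  d (successors {b, d, g}): φ is true.
  e (successors ∅): φ is false.
  f (successors {e, g}): φ is true.
  g (successors {a, d}): φ is false.
Detail at a (witness):
  At a: \Diamond (\Diamond r \to \Box p) requires \Diamond r \to \Box p at some successor in {e, f, g}.
    \Diamond r \to \Box p holds at e, so \Diamond (\Diamond r \to \Box p) is true at a.
      At e: \Diamond r is false, \Box p is true, so \Diamond r \to \Box p is true.

Yes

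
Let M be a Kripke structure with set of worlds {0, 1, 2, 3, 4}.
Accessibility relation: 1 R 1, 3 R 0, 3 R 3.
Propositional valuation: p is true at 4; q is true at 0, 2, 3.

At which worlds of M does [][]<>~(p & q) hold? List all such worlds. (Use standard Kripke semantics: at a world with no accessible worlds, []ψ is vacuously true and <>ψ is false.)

0, 1, 2, 4

Let φ = [][]<>~(p & q). Evaluate φ at each world:
  0 (successors ∅): φ is true.
  1 (successors {1}): φ is true.
  2 (successors ∅): φ is true.
  3 (successors {0, 3}): φ is false.
  4 (successors ∅): φ is true.
For instance, at 1:
  At 1: [][]<>~(p & q) requires []<>~(p & q) at every successor {1}.
      At 1: []<>~(p & q) requires <>~(p & q) at every successor {1}.
        At 1: <>~(p & q) is true.
      So []<>~(p & q) is true at 1.
  So [][]<>~(p & q) is true at 1.
Satisfying worlds: {0, 1, 2, 4}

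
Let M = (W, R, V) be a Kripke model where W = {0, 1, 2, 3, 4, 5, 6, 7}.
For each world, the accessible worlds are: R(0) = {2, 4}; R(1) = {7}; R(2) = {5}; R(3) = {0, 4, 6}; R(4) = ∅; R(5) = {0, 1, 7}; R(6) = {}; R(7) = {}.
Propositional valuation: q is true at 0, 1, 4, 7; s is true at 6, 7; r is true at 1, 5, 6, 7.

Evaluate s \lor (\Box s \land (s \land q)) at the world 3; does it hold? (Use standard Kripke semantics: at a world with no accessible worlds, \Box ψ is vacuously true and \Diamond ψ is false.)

Recall that \Box ψ holds at a world iff ψ holds at every accessible world, and \Diamond ψ holds iff ψ holds at some accessible world.
At 3: s is false, \Box s \land (s \land q) is false, so s \lor (\Box s \land (s \land q)) is false.
  At 3: \Box s is false, s \land q is false, so \Box s \land (s \land q) is false.
    At 3: \Box s requires s at every successor {0, 4, 6}.
      s fails at 0, so \Box s is false at 3.

No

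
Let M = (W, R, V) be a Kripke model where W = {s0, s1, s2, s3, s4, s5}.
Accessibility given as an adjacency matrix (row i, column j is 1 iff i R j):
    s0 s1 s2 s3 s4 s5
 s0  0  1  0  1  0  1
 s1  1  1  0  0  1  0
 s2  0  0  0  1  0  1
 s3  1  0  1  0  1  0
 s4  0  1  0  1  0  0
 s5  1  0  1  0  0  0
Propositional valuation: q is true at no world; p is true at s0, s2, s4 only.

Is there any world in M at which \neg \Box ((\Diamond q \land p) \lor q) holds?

Let φ = \neg \Box ((\Diamond q \land p) \lor q). Evaluate φ at each world:
  s0 (successors {s1, s3, s5}): φ is true.
  s1 (successors {s0, s1, s4}): φ is true.
  s2 (successors {s3, s5}): φ is true.
  s3 (successors {s0, s2, s4}): φ is true.
  s4 (successors {s1, s3}): φ is true.
  s5 (successors {s0, s2}): φ is true.
Detail at s0 (witness):
  At s0: \Box ((\Diamond q \land p) \lor q) is false, so \neg \Box ((\Diamond q \land p) \lor q) is true.
    At s0: \Box ((\Diamond q \land p) \lor q) requires (\Diamond q \land p) \lor q at every successor {s1, s3, s5}.
      (\Diamond q \land p) \lor q fails at s1, so \Box ((\Diamond q \land p) \lor q) is false at s0.

Yes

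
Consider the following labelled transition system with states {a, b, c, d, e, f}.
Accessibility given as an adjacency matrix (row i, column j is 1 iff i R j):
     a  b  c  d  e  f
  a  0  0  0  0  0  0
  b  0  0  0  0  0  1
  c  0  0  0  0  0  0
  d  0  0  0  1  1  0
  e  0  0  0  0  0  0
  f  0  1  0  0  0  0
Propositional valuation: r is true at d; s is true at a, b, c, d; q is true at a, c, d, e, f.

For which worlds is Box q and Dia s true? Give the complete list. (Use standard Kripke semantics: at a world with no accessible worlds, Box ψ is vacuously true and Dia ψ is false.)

Recall that Box ψ holds at a world iff ψ holds at every accessible world, and Dia ψ holds iff ψ holds at some accessible world.
Let φ = Box q and Dia s. Evaluate φ at each world:
  a (successors ∅): φ is false.
  b (successors {f}): φ is false.
  c (successors ∅): φ is false.
  d (successors {d, e}): φ is true.
  e (successors ∅): φ is false.
  f (successors {b}): φ is false.
For instance, at d:
  At d: Box q is true, Dia s is true, so Box q and Dia s is true.
    At d: Box q requires q at every successor {d, e}.
      At d: q is true.
      At e: q is true.
    So Box q is true at d.
    At d: Dia s requires s at some successor in {d, e}.
      s holds at d, so Dia s is true at d.
Satisfying worlds: {d}

d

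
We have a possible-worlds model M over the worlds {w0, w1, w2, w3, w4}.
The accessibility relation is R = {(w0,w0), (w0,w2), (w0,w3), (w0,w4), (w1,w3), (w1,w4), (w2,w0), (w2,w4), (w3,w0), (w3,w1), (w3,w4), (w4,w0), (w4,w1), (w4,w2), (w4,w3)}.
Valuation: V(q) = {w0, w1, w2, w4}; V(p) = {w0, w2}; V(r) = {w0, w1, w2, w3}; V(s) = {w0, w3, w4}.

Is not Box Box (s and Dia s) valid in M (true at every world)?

Yes

Recall that Box ψ holds at a world iff ψ holds at every accessible world, and Dia ψ holds iff ψ holds at some accessible world.
Let φ = not Box Box (s and Dia s). Evaluate φ at each world:
  w0 (successors {w0, w2, w3, w4}): φ is true.
  w1 (successors {w3, w4}): φ is true.
  w2 (successors {w0, w4}): φ is true.
  w3 (successors {w0, w1, w4}): φ is true.
  w4 (successors {w0, w1, w2, w3}): φ is true.
For instance, at w2:
  At w2: Box Box (s and Dia s) is false, so not Box Box (s and Dia s) is true.
    At w2: Box Box (s and Dia s) requires Box (s and Dia s) at every successor {w0, w4}.
      Box (s and Dia s) fails at w0, so Box Box (s and Dia s) is false at w2.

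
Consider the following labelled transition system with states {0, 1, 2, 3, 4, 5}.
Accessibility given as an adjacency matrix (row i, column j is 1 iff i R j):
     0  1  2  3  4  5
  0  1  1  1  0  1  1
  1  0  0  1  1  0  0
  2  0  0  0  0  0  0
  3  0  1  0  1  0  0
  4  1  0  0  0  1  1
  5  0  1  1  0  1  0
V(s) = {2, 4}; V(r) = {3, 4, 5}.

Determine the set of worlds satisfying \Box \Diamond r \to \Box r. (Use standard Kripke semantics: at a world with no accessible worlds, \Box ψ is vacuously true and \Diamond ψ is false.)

0, 1, 2, 5

Let φ = \Box \Diamond r \to \Box r. Evaluate φ at each world:
  0 (successors {0, 1, 2, 4, 5}): φ is true.
  1 (successors {2, 3}): φ is true.
  2 (successors ∅): φ is true.
  3 (successors {1, 3}): φ is false.
  4 (successors {0, 4, 5}): φ is false.
  5 (successors {1, 2, 4}): φ is true.
For instance, at 1:
  At 1: \Box \Diamond r is false, \Box r is false, so \Box \Diamond r \to \Box r is true.
    At 1: \Box \Diamond r requires \Diamond r at every successor {2, 3}.
      \Diamond r fails at 2, so \Box \Diamond r is false at 1.
    At 1: \Box r requires r at every successor {2, 3}.
      r fails at 2, so \Box r is false at 1.
Satisfying worlds: {0, 1, 2, 5}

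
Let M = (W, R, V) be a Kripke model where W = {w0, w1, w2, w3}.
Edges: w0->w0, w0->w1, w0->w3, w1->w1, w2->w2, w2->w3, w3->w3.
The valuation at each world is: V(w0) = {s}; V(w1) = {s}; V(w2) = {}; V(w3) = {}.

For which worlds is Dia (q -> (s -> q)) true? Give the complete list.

w0, w1, w2, w3

Let φ = Dia (q -> (s -> q)). Evaluate φ at each world:
  w0 (successors {w0, w1, w3}): φ is true.
  w1 (successors {w1}): φ is true.
  w2 (successors {w2, w3}): φ is true.
  w3 (successors {w3}): φ is true.
For instance, at w2:
  At w2: Dia (q -> (s -> q)) requires q -> (s -> q) at some successor in {w2, w3}.
    q -> (s -> q) holds at w2, so Dia (q -> (s -> q)) is true at w2.
Satisfying worlds: {w0, w1, w2, w3}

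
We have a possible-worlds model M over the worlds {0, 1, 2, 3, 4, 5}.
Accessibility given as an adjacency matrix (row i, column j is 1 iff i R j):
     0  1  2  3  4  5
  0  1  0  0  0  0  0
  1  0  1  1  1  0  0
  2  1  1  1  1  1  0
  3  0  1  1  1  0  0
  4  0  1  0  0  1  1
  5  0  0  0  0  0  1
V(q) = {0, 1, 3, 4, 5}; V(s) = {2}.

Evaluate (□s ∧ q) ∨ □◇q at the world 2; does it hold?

At 2: □s ∧ q is false, □◇q is true, so (□s ∧ q) ∨ □◇q is true.
  At 2: □s is false, q is false, so □s ∧ q is false.
    At 2: □s requires s at every successor {0, 1, 2, 3, 4}.
      s fails at 0, so □s is false at 2.
  At 2: □◇q requires ◇q at every successor {0, 1, 2, 3, 4}.
    At 0: ◇q is true.
    At 1: ◇q is true.
    At 2: ◇q is true.
    At 3: ◇q is true.
    At 4: ◇q is true.
  So □◇q is true at 2.

Yes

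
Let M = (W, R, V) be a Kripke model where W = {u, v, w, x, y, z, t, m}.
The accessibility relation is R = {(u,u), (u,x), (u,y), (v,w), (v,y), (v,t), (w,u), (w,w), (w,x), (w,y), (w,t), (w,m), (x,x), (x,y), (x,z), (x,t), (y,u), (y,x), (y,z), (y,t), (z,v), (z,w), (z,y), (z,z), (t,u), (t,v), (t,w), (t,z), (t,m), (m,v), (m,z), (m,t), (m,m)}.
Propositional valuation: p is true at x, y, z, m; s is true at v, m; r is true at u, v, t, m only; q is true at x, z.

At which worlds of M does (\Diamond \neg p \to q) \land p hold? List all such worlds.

Let φ = (\Diamond \neg p \to q) \land p. Evaluate φ at each world:
  u (successors {u, x, y}): φ is false.
  v (successors {w, y, t}): φ is false.
  w (successors {u, w, x, y, t, m}): φ is false.
  x (successors {x, y, z, t}): φ is true.
  y (successors {u, x, z, t}): φ is false.
  z (successors {v, w, y, z}): φ is true.
  t (successors {u, v, w, z, m}): φ is false.
  m (successors {v, z, t, m}): φ is false.
For instance, at u:
  At u: \Diamond \neg p \to q is false, p is false, so (\Diamond \neg p \to q) \land p is false.
    At u: \Diamond \neg p is true, q is false, so \Diamond \neg p \to q is false.
      At u: \Diamond \neg p requires \neg p at some successor in {u, x, y}.
        \neg p holds at u, so \Diamond \neg p is true at u.
Satisfying worlds: {x, z}

x, z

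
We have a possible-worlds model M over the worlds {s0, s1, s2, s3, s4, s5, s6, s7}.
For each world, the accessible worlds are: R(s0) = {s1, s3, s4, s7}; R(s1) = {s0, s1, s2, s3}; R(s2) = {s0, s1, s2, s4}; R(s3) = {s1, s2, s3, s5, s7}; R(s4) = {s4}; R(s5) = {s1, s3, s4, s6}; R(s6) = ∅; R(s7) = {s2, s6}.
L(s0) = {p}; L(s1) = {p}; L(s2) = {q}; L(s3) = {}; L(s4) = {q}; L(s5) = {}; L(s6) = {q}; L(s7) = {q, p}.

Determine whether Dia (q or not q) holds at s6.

At s6: no accessible worlds, so Dia (q or not q) is false.

No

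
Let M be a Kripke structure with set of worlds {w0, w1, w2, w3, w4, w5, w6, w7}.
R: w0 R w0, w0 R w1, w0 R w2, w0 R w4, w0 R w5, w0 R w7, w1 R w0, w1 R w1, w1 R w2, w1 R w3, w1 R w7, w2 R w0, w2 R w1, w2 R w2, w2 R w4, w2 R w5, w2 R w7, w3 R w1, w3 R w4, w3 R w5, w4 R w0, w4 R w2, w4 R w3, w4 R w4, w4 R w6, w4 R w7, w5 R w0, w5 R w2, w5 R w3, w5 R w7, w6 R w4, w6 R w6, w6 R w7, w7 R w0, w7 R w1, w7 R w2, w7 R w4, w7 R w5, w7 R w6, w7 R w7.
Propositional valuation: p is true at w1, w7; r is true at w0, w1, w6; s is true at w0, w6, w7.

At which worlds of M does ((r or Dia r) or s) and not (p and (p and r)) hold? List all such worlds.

w0, w2, w3, w4, w5, w6, w7

Recall that Dia ψ holds at a world iff ψ holds at some accessible world.
Let φ = ((r or Dia r) or s) and not (p and (p and r)). Evaluate φ at each world:
  w0 (successors {w0, w1, w2, w4, w5, w7}): φ is true.
  w1 (successors {w0, w1, w2, w3, w7}): φ is false.
  w2 (successors {w0, w1, w2, w4, w5, w7}): φ is true.
  w3 (successors {w1, w4, w5}): φ is true.
  w4 (successors {w0, w2, w3, w4, w6, w7}): φ is true.
  w5 (successors {w0, w2, w3, w7}): φ is true.
  w6 (successors {w4, w6, w7}): φ is true.
  w7 (successors {w0, w1, w2, w4, w5, w6, w7}): φ is true.
For instance, at w2:
  At w2: (r or Dia r) or s is true, not (p and (p and r)) is true, so ((r or Dia r) or s) and not (p and (p and r)) is true.
    At w2: r or Dia r is true, s is false, so (r or Dia r) or s is true.
      At w2: r is false, Dia r is true, so r or Dia r is true.
Satisfying worlds: {w0, w2, w3, w4, w5, w6, w7}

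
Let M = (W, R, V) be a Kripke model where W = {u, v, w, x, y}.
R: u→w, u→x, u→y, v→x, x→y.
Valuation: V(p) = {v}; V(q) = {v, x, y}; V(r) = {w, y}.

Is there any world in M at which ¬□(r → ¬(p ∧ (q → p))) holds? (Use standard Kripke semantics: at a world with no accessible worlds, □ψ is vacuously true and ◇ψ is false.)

No

Let φ = ¬□(r → ¬(p ∧ (q → p))). Evaluate φ at each world:
  u (successors {w, x, y}): φ is false.
  v (successors {x}): φ is false.
  w (successors ∅): φ is false.
  x (successors {y}): φ is false.
  y (successors ∅): φ is false.
For instance, at u:
  At u: □(r → ¬(p ∧ (q → p))) is true, so ¬□(r → ¬(p ∧ (q → p))) is false.
    At u: □(r → ¬(p ∧ (q → p))) requires r → ¬(p ∧ (q → p)) at every successor {w, x, y}.
      At w: r → ¬(p ∧ (q → p)) is true.
      At x: r → ¬(p ∧ (q → p)) is true.
      At y: r → ¬(p ∧ (q → p)) is true.
    So □(r → ¬(p ∧ (q → p))) is true at u.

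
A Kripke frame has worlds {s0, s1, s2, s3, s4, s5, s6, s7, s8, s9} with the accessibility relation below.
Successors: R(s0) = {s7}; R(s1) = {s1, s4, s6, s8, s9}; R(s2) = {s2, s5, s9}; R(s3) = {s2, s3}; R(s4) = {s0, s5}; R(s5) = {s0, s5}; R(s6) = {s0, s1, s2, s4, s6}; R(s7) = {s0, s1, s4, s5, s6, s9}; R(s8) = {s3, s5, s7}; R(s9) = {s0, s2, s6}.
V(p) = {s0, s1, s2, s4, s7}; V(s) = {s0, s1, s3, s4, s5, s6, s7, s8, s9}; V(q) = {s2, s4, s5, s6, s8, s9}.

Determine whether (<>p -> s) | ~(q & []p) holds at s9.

Yes

At s9: <>p -> s is true, ~(q & []p) is true, so (<>p -> s) | ~(q & []p) is true.
  At s9: <>p is true, s is true, so <>p -> s is true.
    At s9: <>p requires p at some successor in {s0, s2, s6}.
      p holds at s0, so <>p is true at s9.
  At s9: q & []p is false, so ~(q & []p) is true.
    At s9: q is true, []p is false, so q & []p is false.
      At s9: []p requires p at every successor {s0, s2, s6}.
        p fails at s6, so []p is false at s9.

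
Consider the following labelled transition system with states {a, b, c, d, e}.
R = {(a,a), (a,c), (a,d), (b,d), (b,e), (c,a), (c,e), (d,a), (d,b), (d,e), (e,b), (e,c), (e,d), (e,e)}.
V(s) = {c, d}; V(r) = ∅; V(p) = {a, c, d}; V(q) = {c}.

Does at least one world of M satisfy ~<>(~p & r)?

Let φ = ~<>(~p & r). Evaluate φ at each world:
  a (successors {a, c, d}): φ is true.
  b (successors {d, e}): φ is true.
  c (successors {a, e}): φ is true.
  d (successors {a, b, e}): φ is true.
  e (successors {b, c, d, e}): φ is true.
Detail at a (witness):
  At a: <>(~p & r) is false, so ~<>(~p & r) is true.
    At a: <>(~p & r) requires ~p & r at some successor in {a, c, d}.
      At a: ~p & r is false.
      At c: ~p & r is false.
      At d: ~p & r is false.
    So <>(~p & r) is false at a.

Yes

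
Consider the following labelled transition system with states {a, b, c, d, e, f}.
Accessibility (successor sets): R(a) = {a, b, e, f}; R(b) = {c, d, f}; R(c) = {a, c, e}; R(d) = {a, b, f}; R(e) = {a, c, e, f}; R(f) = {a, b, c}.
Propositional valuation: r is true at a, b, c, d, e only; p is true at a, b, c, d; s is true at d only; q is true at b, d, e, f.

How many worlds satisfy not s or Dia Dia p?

Recall that Dia ψ holds at a world iff ψ holds at some accessible world.
Let φ = not s or Dia Dia p. Evaluate φ at each world:
  a (successors {a, b, e, f}): φ is true.
  b (successors {c, d, f}): φ is true.
  c (successors {a, c, e}): φ is true.
  d (successors {a, b, f}): φ is true.
  e (successors {a, c, e, f}): φ is true.
  f (successors {a, b, c}): φ is true.
For instance, at b:
  At b: not s is true, Dia Dia p is true, so not s or Dia Dia p is true.
    At b: Dia Dia p requires Dia p at some successor in {c, d, f}.
      Dia p holds at c, so Dia Dia p is true at b.
Satisfying worlds: {a, b, c, d, e, f}

6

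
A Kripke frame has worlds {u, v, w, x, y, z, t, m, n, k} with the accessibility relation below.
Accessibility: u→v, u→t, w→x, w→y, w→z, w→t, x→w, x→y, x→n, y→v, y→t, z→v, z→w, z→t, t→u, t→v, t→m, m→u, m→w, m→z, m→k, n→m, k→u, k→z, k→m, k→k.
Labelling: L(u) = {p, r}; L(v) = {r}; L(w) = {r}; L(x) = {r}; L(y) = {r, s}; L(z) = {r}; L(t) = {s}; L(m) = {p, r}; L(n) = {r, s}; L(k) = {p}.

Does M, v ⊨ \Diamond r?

No

At v: no accessible worlds, so \Diamond r is false.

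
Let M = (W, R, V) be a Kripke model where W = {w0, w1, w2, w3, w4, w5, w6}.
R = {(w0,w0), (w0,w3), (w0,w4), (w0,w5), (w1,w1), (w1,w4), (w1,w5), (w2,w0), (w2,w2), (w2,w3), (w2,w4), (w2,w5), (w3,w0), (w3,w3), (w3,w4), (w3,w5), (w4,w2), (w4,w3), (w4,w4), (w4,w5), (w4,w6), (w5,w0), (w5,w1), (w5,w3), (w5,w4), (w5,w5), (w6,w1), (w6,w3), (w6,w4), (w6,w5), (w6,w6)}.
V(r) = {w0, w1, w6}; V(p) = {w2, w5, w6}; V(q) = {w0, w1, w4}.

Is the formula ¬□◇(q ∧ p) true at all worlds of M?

Let φ = ¬□◇(q ∧ p). Evaluate φ at each world:
  w0 (successors {w0, w3, w4, w5}): φ is true.
  w1 (successors {w1, w4, w5}): φ is true.
  w2 (successors {w0, w2, w3, w4, w5}): φ is true.
  w3 (successors {w0, w3, w4, w5}): φ is true.
  w4 (successors {w2, w3, w4, w5, w6}): φ is true.
  w5 (successors {w0, w1, w3, w4, w5}): φ is true.
  w6 (successors {w1, w3, w4, w5, w6}): φ is true.
For instance, at w1:
  At w1: □◇(q ∧ p) is false, so ¬□◇(q ∧ p) is true.
    At w1: □◇(q ∧ p) requires ◇(q ∧ p) at every successor {w1, w4, w5}.
      ◇(q ∧ p) fails at w1, so □◇(q ∧ p) is false at w1.

Yes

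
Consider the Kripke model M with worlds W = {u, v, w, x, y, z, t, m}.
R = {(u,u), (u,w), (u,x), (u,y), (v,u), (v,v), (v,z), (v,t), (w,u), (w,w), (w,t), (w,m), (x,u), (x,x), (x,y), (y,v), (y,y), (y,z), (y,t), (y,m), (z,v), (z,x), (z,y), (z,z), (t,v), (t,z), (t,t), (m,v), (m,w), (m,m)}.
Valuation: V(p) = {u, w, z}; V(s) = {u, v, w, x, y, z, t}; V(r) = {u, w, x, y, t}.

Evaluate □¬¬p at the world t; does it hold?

At t: □¬¬p requires ¬¬p at every successor {v, z, t}.
  ¬¬p fails at v, so □¬¬p is false at t.

No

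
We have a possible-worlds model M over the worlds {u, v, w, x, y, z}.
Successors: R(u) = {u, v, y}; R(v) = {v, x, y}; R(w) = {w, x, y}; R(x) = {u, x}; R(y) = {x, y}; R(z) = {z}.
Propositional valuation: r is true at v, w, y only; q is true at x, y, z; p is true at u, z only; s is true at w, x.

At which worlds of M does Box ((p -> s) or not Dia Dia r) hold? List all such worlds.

v, w, y, z

Let φ = Box ((p -> s) or not Dia Dia r). Evaluate φ at each world:
  u (successors {u, v, y}): φ is false.
  v (successors {v, x, y}): φ is true.
  w (successors {w, x, y}): φ is true.
  x (successors {u, x}): φ is false.
  y (successors {x, y}): φ is true.
  z (successors {z}): φ is true.
For instance, at y:
  At y: Box ((p -> s) or not Dia Dia r) requires (p -> s) or not Dia Dia r at every successor {x, y}.
      At x: p -> s is true, not Dia Dia r is false, so (p -> s) or not Dia Dia r is true.
      At y: p -> s is true, not Dia Dia r is false, so (p -> s) or not Dia Dia r is true.
  So Box ((p -> s) or not Dia Dia r) is true at y.
Satisfying worlds: {v, w, y, z}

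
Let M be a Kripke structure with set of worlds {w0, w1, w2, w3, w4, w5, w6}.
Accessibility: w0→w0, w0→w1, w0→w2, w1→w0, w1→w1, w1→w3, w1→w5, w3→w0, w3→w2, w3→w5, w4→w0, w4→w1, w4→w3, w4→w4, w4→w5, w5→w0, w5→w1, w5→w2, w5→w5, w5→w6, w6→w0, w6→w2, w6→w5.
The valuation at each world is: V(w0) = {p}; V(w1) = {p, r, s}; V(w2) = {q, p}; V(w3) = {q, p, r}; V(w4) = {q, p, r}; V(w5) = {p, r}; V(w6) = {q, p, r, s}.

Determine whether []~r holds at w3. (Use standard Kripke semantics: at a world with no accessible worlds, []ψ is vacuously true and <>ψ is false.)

At w3: []~r requires ~r at every successor {w0, w2, w5}.
  ~r fails at w5, so []~r is false at w3.

No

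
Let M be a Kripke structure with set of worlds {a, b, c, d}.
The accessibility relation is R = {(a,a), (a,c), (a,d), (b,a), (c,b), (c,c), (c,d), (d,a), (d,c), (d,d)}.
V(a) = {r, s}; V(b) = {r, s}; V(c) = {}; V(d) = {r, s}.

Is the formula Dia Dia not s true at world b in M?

Yes

At b: Dia Dia not s requires Dia not s at some successor in {a}.
  Dia not s holds at a, so Dia Dia not s is true at b.
    At a: Dia not s requires not s at some successor in {a, c, d}.
      not s holds at c, so Dia not s is true at a.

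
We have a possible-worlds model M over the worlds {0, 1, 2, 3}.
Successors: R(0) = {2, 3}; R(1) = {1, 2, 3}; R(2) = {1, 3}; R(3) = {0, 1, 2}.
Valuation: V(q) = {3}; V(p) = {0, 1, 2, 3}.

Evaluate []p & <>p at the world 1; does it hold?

Yes

At 1: []p is true, <>p is true, so []p & <>p is true.
  At 1: []p requires p at every successor {1, 2, 3}.
    At 1: p is true.
    At 2: p is true.
    At 3: p is true.
  So []p is true at 1.
  At 1: <>p requires p at some successor in {1, 2, 3}.
    p holds at 1, so <>p is true at 1.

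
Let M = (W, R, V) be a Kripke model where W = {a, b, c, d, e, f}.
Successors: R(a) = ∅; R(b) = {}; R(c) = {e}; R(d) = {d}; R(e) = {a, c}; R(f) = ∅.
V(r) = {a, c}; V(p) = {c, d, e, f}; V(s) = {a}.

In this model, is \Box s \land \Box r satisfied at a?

At a: \Box s is true, \Box r is true, so \Box s \land \Box r is true.
  At a: no accessible worlds, so \Box s holds vacuously.
  At a: no accessible worlds, so \Box r holds vacuously.

Yes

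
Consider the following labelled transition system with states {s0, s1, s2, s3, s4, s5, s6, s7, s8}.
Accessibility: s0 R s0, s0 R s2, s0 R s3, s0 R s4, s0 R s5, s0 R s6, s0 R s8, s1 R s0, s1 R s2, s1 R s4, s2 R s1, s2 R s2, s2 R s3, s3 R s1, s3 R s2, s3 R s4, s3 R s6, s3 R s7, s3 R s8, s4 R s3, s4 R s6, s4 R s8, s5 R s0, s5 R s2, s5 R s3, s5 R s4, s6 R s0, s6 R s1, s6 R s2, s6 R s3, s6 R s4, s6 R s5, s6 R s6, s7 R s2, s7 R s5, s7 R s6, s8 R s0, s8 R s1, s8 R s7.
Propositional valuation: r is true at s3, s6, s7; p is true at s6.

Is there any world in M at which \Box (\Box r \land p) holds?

No

Let φ = \Box (\Box r \land p). Evaluate φ at each world:
  s0 (successors {s0, s2, s3, s4, s5, s6, s8}): φ is false.
  s1 (successors {s0, s2, s4}): φ is false.
  s2 (successors {s1, s2, s3}): φ is false.
  s3 (successors {s1, s2, s4, s6, s7, s8}): φ is false.
  s4 (successors {s3, s6, s8}): φ is false.
  s5 (successors {s0, s2, s3, s4}): φ is false.
  s6 (successors {s0, s1, s2, s3, s4, s5, s6}): φ is false.
  s7 (successors {s2, s5, s6}): φ is false.
  s8 (successors {s0, s1, s7}): φ is false.
For instance, at s0:
  At s0: \Box (\Box r \land p) requires \Box r \land p at every successor {s0, s2, s3, s4, s5, s6, s8}.
    \Box r \land p fails at s0, so \Box (\Box r \land p) is false at s0.
      At s0: \Box r is false, p is false, so \Box r \land p is false.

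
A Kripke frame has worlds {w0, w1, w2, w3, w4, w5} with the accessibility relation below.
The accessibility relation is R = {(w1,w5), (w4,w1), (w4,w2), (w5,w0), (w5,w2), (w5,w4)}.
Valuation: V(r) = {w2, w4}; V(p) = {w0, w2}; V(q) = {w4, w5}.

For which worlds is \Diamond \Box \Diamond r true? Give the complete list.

w4, w5

Let φ = \Diamond \Box \Diamond r. Evaluate φ at each world:
  w0 (successors ∅): φ is false.
  w1 (successors {w5}): φ is false.
  w2 (successors ∅): φ is false.
  w3 (successors ∅): φ is false.
  w4 (successors {w1, w2}): φ is true.
  w5 (successors {w0, w2, w4}): φ is true.
For instance, at w4:
  At w4: \Diamond \Box \Diamond r requires \Box \Diamond r at some successor in {w1, w2}.
    \Box \Diamond r holds at w1, so \Diamond \Box \Diamond r is true at w4.
      At w1: \Box \Diamond r requires \Diamond r at every successor {w5}.
        At w5: \Diamond r is true.
      So \Box \Diamond r is true at w1.
Satisfying worlds: {w4, w5}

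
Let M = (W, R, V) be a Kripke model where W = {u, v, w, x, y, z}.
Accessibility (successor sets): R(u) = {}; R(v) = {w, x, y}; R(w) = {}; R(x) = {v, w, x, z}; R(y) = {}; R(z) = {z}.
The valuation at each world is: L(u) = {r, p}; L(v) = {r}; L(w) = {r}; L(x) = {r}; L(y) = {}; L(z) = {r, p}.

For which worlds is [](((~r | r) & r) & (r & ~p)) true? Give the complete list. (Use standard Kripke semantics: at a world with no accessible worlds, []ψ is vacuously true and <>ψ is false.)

Recall that []ψ holds at a world iff ψ holds at every accessible world, and <>ψ holds iff ψ holds at some accessible world.
Let φ = [](((~r | r) & r) & (r & ~p)). Evaluate φ at each world:
  u (successors ∅): φ is true.
  v (successors {w, x, y}): φ is false.
  w (successors ∅): φ is true.
  x (successors {v, w, x, z}): φ is false.
  y (successors ∅): φ is true.
  z (successors {z}): φ is false.
For instance, at z:
  At z: [](((~r | r) & r) & (r & ~p)) requires ((~r | r) & r) & (r & ~p) at every successor {z}.
    ((~r | r) & r) & (r & ~p) fails at z, so [](((~r | r) & r) & (r & ~p)) is false at z.
Satisfying worlds: {u, w, y}

u, w, y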